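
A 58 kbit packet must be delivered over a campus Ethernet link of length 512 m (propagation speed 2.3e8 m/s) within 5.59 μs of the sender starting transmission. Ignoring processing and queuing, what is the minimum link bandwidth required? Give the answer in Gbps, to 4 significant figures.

Propagation delay = 512 / 2.3e+08 = 2.22609 μs.
Transmission budget = 5.59 − 2.22609 = 3.36391 μs.
R ≥ L / t_tx = 58000 bits / 3.36391e-06 s = 17.24 Gbps.

17.24 Gbps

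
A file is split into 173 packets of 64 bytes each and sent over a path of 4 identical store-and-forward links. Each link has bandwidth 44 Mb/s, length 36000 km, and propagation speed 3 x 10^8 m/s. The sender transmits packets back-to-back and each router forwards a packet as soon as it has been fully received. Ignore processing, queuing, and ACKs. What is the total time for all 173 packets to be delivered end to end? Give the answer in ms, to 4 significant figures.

482.0 ms

Per-hop transmission t_tx = L/R = 512/44000000 = 0.0116364 ms.
Per-hop propagation t_prop = 36000000/300000000 = 120 ms.
Pipeline fill: first packet needs 4·t_tx to clear all hops; remaining 172 packets each add one t_tx.
Total = (4+173-1)·t_tx + 4·t_prop = 176·0.0116364 + 4·120 = 482.0 ms.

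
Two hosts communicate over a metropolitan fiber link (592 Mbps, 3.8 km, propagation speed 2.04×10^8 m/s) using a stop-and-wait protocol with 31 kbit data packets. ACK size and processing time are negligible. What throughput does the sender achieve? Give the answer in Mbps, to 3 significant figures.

t_tx = L/R = 31000/592000000 = 5.23649e-05 s.
t_prop = 3800/204000000 = 1.86275e-05 s; RTT = 3.72549e-05 s.
Cycle = t_tx + RTT = 8.96198e-05 s.
Throughput = L / cycle = 31000 / 8.96198e-05 = 346 Mbps.

346 Mbps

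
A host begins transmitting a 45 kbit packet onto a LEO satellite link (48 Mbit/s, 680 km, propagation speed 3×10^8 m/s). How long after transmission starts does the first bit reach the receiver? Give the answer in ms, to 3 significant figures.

First bit experiences only propagation delay: d/s = 680000/300000000 = 2.27 ms.

2.27 ms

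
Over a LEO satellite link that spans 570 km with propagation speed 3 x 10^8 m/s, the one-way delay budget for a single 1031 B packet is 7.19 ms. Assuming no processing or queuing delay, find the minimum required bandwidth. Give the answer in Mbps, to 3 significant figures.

1.56 Mbps

L = 8248 bits.
Propagation delay = 570000 / 300000000 = 1.9 ms.
Transmission budget = 7.19 − 1.9 = 5.29 ms.
R ≥ L / t_tx = 8248 bits / 0.00529 s = 1.56 Mbps.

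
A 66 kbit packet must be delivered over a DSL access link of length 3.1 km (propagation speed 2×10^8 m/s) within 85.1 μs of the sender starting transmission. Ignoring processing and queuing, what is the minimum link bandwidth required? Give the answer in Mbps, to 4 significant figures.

948.3 Mbps

Propagation delay = 3100 / 200000000 = 15.5 μs.
Transmission budget = 85.1 − 15.5 = 69.6 μs.
R ≥ L / t_tx = 66000 bits / 6.96e-05 s = 948.3 Mbps.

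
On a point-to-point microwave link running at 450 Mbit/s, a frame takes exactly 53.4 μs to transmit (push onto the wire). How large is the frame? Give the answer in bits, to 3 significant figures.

L = R × t_tx = 450000000 b/s × 5.34e-05 s = 24030 bits.

24000 bits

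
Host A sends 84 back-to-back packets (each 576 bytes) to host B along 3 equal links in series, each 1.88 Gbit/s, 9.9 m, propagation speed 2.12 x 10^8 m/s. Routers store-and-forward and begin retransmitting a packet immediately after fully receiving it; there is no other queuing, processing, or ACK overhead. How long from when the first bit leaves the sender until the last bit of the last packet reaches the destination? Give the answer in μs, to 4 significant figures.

Per-hop transmission t_tx = L/R = 4608/1880000000 = 2.45106 μs.
Per-hop propagation t_prop = 9.9/212000000 = 0.0466981 μs.
Pipeline fill: first packet needs 3·t_tx to clear all hops; remaining 83 packets each add one t_tx.
Total = (3+84-1)·t_tx + 3·t_prop = 86·2.45106 + 3·0.0466981 = 210.9 μs.

210.9 μs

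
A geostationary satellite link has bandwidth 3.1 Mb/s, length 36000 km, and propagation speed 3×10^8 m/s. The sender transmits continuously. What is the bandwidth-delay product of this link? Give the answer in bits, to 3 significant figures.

372000 bits

Propagation delay = 36000000 / 300000000 = 0.12 s.
BDP = R × t_prop = 3100000 × 0.12 = 372000 bits.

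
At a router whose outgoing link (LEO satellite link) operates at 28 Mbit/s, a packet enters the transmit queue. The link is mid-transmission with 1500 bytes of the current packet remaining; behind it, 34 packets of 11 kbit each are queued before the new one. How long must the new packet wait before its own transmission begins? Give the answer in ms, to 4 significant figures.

Each queued packet: L/R = 11000/28000000 = 0.392857 ms.
34 queued → 13.3571 ms.
Plus remaining 12000 bits of current packet: 0.428571 ms.
Queuing delay = 13.79 ms.

13.79 ms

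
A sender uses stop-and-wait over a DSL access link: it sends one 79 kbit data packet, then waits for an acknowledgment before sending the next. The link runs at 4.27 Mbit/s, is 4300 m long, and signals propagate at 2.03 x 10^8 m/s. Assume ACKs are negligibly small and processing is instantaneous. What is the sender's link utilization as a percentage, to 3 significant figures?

t_tx = L/R = 79000/4270000 = 0.0185012 s.
t_prop = 4300/2.03e+08 = 2.11823e-05 s; RTT = 4.23645e-05 s.
Cycle = t_tx + RTT = 0.0185435 s.
Utilization = t_tx / cycle = 0.0185012/0.0185435 = 99.8 %.

99.8 %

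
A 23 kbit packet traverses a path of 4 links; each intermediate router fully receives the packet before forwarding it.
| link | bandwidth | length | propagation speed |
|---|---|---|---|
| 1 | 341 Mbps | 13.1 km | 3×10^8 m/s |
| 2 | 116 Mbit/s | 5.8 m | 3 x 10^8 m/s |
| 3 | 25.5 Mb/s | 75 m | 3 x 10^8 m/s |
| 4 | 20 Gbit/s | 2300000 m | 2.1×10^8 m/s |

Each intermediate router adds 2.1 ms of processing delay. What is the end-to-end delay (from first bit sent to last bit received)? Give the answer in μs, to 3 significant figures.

18500 μs

L = 23000 bits.
Transmission delays (L/R per hop): 67.4487, 198.276, 901.961, 1.15 μs; sum = 1168.84 μs.
Propagation delays (d/s per hop): 43.6667, 0.0193333, 0.25, 10952.4 μs; sum = 10996.3 μs.
Processing at 3 router(s): 3 × 2.1 ms = 6300 μs.
End-to-end = 18500 μs.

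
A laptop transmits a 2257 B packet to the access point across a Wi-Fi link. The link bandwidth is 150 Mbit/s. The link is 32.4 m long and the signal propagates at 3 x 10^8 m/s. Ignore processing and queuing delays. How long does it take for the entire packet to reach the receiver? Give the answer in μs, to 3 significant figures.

120 μs

L = 2257 × 8 = 18056 bits.
Transmission delay = L/R = 18056 / 150000000 = 120.373 μs.
Propagation delay = d/s = 32.4 m / 300000000 m/s = 0.108 μs.
Total = 120 μs.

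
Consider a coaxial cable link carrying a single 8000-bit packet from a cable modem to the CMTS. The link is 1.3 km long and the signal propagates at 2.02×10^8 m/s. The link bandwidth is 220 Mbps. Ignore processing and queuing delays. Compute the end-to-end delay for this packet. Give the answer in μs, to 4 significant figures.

Transmission delay = L/R = 8000 / 220000000 = 36.3636 μs.
Propagation delay = d/s = 1300 m / 202000000 m/s = 6.43564 μs.
Total = 42.80 μs.

42.80 μs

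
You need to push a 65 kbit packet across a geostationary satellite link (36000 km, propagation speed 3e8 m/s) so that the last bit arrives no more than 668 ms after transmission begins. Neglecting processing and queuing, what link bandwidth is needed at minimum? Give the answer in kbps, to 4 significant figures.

Propagation delay = 36000000 / 300000000 = 120 ms.
Transmission budget = 668 − 120 = 548 ms.
R ≥ L / t_tx = 65000 bits / 0.548 s = 118.6 kbps.

118.6 kbps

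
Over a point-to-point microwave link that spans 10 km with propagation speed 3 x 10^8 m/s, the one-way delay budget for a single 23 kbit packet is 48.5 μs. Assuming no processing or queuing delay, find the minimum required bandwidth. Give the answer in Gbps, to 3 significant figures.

1.52 Gbps

Propagation delay = 10000 / 300000000 = 33.3333 μs.
Transmission budget = 48.5 − 33.3333 = 15.1667 μs.
R ≥ L / t_tx = 23000 bits / 1.51667e-05 s = 1.52 Gbps.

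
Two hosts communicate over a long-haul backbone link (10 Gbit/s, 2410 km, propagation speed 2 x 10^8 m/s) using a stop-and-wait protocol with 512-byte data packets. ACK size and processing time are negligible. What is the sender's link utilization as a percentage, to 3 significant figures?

0.00170 %

t_tx = L/R = 4096/10000000000 = 4.096e-07 s.
t_prop = 2410000/200000000 = 0.01205 s; RTT = 0.0241 s.
Cycle = t_tx + RTT = 0.0241004 s.
Utilization = t_tx / cycle = 4.096e-07/0.0241004 = 0.00170 %.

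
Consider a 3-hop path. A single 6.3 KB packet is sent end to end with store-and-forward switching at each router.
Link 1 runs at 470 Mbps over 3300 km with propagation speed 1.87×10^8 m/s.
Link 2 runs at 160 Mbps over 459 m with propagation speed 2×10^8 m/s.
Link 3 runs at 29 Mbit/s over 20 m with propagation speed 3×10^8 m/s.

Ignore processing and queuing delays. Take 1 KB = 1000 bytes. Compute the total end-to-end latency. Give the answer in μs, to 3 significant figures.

19800 μs

L = 50400 bits.
Transmission delays (L/R per hop): 107.234, 315, 1737.93 μs; sum = 2160.17 μs.
Propagation delays (d/s per hop): 17647.1, 2.295, 0.0666667 μs; sum = 17649.4 μs.
End-to-end = 19800 μs.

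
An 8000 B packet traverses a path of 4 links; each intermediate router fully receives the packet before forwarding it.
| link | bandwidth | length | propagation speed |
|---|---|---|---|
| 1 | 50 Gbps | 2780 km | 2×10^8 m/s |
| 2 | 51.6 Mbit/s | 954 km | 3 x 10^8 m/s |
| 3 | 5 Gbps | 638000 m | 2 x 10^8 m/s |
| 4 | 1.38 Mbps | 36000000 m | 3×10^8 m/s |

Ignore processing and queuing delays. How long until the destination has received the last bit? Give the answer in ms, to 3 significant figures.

188 ms

L = 8000 × 8 = 64000 bits.
Transmission delays (L/R per hop): 0.00128, 1.24031, 0.0128, 46.3768 ms; sum = 47.6312 ms.
Propagation delays (d/s per hop): 13.9, 3.18, 3.19, 120 ms; sum = 140.27 ms.
End-to-end = 188 ms.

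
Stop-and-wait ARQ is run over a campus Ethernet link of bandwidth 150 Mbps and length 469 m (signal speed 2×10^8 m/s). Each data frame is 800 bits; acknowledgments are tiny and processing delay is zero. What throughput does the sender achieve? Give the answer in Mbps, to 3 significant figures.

79.8 Mbps

t_tx = L/R = 800/150000000 = 5.33333e-06 s.
t_prop = 469/200000000 = 2.345e-06 s; RTT = 4.69e-06 s.
Cycle = t_tx + RTT = 1.00233e-05 s.
Throughput = L / cycle = 800 / 1.00233e-05 = 79.8 Mbps.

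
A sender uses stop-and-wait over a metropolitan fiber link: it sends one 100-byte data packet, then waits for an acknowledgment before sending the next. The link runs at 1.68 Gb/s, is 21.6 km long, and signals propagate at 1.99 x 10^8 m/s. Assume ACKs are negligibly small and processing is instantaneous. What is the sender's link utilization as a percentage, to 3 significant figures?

0.219 %

t_tx = L/R = 800/1680000000 = 4.7619e-07 s.
t_prop = 21600/199000000 = 0.000108543 s; RTT = 0.000217085 s.
Cycle = t_tx + RTT = 0.000217562 s.
Utilization = t_tx / cycle = 4.7619e-07/0.000217562 = 0.219 %.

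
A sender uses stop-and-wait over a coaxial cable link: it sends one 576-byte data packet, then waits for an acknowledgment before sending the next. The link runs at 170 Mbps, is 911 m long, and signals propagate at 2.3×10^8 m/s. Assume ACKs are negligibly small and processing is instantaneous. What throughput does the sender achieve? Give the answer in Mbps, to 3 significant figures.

t_tx = L/R = 4608/170000000 = 2.71059e-05 s.
t_prop = 911/2.3e+08 = 3.96087e-06 s; RTT = 7.92174e-06 s.
Cycle = t_tx + RTT = 3.50276e-05 s.
Throughput = L / cycle = 4608 / 3.50276e-05 = 132 Mbps.

132 Mbps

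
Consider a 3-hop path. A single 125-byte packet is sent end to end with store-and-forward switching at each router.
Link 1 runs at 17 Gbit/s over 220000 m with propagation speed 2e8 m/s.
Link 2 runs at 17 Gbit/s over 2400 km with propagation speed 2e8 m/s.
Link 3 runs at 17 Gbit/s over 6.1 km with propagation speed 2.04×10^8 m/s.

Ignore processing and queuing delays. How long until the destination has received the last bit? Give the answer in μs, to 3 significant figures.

L = 125 × 8 = 1000 bits.
Transmission delay per hop = L/R = 1000/17000000000 = 0.0588235 μs; 3 hops → 0.176471 μs.
Propagation delays (d/s per hop): 1100, 12000, 29.902 μs; sum = 13129.9 μs.
End-to-end = 13100 μs.

13100 μs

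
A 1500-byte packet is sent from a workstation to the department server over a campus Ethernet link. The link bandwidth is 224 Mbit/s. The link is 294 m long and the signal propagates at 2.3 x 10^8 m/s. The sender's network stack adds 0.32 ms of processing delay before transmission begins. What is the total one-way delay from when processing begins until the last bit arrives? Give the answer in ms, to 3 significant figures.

L = 1500 × 8 = 12000 bits.
Transmission delay = L/R = 12000 / 224000000 = 0.0535714 ms.
Propagation delay = d/s = 294 m / 2.3e+08 m/s = 0.00127826 ms.
Plus processing delay 0.32 ms = 0.32 ms.
Total = 0.375 ms.

0.375 ms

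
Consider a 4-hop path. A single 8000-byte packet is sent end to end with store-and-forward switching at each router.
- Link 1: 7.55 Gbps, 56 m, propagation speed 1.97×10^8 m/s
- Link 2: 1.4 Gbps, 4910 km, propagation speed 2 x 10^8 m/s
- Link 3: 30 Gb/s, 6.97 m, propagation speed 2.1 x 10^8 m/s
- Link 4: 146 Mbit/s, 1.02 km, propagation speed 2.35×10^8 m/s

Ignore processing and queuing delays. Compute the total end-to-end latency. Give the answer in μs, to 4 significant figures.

L = 8000 × 8 = 64000 bits.
Transmission delays (L/R per hop): 8.47682, 45.7143, 2.13333, 438.356 μs; sum = 494.681 μs.
Propagation delays (d/s per hop): 0.284264, 24550, 0.0331905, 4.34043 μs; sum = 24554.7 μs.
End-to-end = 25050 μs.

25050 μs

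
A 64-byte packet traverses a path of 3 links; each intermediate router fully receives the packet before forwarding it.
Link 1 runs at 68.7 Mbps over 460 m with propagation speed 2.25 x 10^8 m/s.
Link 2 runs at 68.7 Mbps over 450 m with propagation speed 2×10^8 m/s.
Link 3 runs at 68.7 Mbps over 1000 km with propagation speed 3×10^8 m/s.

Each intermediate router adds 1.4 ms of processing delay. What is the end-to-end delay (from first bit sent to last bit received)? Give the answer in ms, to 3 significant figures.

6.16 ms

L = 64 × 8 = 512 bits.
Transmission delay per hop = L/R = 512/68700000 = 0.00745269 ms; 3 hops → 0.0223581 ms.
Propagation delays (d/s per hop): 0.00204444, 0.00225, 3.33333 ms; sum = 3.33763 ms.
Processing at 2 router(s): 2 × 1.4 ms = 2.8 ms.
End-to-end = 6.16 ms.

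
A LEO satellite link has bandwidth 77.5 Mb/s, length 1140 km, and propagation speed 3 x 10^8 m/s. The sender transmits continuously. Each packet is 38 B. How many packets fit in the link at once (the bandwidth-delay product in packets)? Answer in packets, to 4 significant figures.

Propagation delay = 1140000 / 300000000 = 0.0038 s.
BDP = R × t_prop = 77500000 × 0.0038 = 294500 bits.
In packets of 304 bits: 968.8 packets.

968.8 packets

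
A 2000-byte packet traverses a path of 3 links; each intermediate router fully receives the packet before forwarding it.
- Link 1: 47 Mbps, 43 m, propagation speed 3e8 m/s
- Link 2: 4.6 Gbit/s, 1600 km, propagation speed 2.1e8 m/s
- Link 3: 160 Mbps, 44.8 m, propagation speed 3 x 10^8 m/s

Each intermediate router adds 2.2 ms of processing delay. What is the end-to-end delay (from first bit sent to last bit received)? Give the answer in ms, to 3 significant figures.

L = 2000 × 8 = 16000 bits.
Transmission delays (L/R per hop): 0.340426, 0.00347826, 0.1 ms; sum = 0.443904 ms.
Propagation delays (d/s per hop): 0.000143333, 7.61905, 0.000149333 ms; sum = 7.61934 ms.
Processing at 2 router(s): 2 × 2.2 ms = 4.4 ms.
End-to-end = 12.5 ms.

12.5 ms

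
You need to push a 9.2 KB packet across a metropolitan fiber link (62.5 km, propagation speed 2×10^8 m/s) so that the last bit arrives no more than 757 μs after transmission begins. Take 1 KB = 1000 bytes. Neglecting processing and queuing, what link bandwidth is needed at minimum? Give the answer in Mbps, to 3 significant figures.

166 Mbps

L = 73600 bits.
Propagation delay = 62500 / 200000000 = 312.5 μs.
Transmission budget = 757 − 312.5 = 444.5 μs.
R ≥ L / t_tx = 73600 bits / 0.0004445 s = 166 Mbps.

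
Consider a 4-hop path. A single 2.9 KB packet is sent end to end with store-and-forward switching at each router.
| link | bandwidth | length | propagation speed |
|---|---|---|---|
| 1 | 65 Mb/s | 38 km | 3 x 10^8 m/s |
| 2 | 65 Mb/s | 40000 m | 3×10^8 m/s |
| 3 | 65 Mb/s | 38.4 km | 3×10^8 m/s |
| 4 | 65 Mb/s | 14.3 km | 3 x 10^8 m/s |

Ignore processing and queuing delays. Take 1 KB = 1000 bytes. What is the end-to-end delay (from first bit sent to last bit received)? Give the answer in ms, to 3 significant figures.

1.86 ms

L = 23200 bits.
Transmission delay per hop = L/R = 23200/65000000 = 0.356923 ms; 4 hops → 1.42769 ms.
Propagation delays (d/s per hop): 0.126667, 0.133333, 0.128, 0.0476667 ms; sum = 0.435667 ms.
End-to-end = 1.86 ms.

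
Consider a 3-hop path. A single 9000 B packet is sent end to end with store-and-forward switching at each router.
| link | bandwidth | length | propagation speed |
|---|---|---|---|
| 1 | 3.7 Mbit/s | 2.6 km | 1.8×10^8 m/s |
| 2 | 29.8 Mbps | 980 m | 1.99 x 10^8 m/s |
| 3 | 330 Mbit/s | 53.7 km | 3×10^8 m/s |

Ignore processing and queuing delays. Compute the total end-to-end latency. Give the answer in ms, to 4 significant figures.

L = 9000 × 8 = 72000 bits.
Transmission delays (L/R per hop): 19.4595, 2.41611, 0.218182 ms; sum = 22.0937 ms.
Propagation delays (d/s per hop): 0.0144444, 0.00492462, 0.179 ms; sum = 0.198369 ms.
End-to-end = 22.29 ms.

22.29 ms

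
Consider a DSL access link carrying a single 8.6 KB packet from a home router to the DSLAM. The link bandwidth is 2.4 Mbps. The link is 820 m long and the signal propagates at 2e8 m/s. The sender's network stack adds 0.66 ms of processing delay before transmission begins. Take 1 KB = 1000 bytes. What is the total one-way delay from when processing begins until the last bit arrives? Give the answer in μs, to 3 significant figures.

29300 μs

L = 68800 bits.
Transmission delay = L/R = 68800 / 2400000 = 28666.7 μs.
Propagation delay = d/s = 820 m / 200000000 m/s = 4.1 μs.
Plus processing delay 0.66 ms = 660 μs.
Total = 29300 μs.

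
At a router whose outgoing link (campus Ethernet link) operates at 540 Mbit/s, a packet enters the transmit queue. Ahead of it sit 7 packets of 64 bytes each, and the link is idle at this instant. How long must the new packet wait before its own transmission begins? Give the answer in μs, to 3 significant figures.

Each queued packet: L/R = 512/540000000 = 0.948148 μs.
7 queued → 6.63704 μs.
Queuing delay = 6.64 μs.

6.64 μs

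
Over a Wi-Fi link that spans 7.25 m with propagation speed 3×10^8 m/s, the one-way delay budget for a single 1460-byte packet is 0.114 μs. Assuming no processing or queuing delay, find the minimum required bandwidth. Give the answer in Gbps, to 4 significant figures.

L = 11680 bits.
Propagation delay = 7.25 / 300000000 = 0.0241667 μs.
Transmission budget = 0.114 − 0.0241667 = 0.0898333 μs.
R ≥ L / t_tx = 11680 bits / 8.98333e-08 s = 130.0 Gbps.

130.0 Gbps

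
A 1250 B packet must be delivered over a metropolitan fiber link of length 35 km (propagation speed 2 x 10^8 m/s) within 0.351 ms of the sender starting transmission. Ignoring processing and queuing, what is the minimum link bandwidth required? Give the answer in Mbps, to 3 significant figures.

56.8 Mbps

L = 10000 bits.
Propagation delay = 35000 / 200000000 = 0.175 ms.
Transmission budget = 0.351 − 0.175 = 0.176 ms.
R ≥ L / t_tx = 10000 bits / 0.000176 s = 56.8 Mbps.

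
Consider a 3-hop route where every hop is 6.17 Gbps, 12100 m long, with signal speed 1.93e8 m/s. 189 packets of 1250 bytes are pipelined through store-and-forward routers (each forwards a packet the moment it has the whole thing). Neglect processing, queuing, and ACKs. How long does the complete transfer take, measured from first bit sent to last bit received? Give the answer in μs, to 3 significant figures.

498 μs

Per-hop transmission t_tx = L/R = 10000/6170000000 = 1.62075 μs.
Per-hop propagation t_prop = 12100/193000000 = 62.6943 μs.
Pipeline fill: first packet needs 3·t_tx to clear all hops; remaining 188 packets each add one t_tx.
Total = (3+189-1)·t_tx + 3·t_prop = 191·1.62075 + 3·62.6943 = 498 μs.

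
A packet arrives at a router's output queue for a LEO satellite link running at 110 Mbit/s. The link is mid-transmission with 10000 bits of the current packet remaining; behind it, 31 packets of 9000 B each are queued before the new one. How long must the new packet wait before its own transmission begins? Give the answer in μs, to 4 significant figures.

20380 μs

Each queued packet: L/R = 72000/110000000 = 654.545 μs.
31 queued → 20290.9 μs.
Plus remaining 10000 bits of current packet: 90.9091 μs.
Queuing delay = 20380 μs.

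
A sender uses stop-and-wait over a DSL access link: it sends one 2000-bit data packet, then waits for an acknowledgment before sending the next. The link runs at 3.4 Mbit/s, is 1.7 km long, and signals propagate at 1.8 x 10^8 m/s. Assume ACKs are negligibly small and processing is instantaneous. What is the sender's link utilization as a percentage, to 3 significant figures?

t_tx = L/R = 2000/3400000 = 0.000588235 s.
t_prop = 1700/180000000 = 9.44444e-06 s; RTT = 1.88889e-05 s.
Cycle = t_tx + RTT = 0.000607124 s.
Utilization = t_tx / cycle = 0.000588235/0.000607124 = 96.9 %.

96.9 %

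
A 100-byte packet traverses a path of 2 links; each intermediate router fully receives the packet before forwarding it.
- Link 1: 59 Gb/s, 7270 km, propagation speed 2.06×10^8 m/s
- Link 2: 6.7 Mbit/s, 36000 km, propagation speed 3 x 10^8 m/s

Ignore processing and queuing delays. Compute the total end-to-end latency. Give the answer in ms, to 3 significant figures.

L = 100 × 8 = 800 bits.
Transmission delays (L/R per hop): 1.35593e-05, 0.119403 ms; sum = 0.119417 ms.
Propagation delays (d/s per hop): 35.2913, 120 ms; sum = 155.291 ms.
End-to-end = 155 ms.

155 ms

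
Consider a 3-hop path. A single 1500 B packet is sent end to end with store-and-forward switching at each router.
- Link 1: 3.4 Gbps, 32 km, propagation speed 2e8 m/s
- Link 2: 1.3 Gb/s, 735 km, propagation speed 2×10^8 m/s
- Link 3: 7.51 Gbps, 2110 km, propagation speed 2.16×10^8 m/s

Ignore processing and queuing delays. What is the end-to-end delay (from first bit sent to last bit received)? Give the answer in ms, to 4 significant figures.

13.62 ms

L = 1500 × 8 = 12000 bits.
Transmission delays (L/R per hop): 0.00352941, 0.00923077, 0.00159787 ms; sum = 0.0143581 ms.
Propagation delays (d/s per hop): 0.16, 3.675, 9.76852 ms; sum = 13.6035 ms.
End-to-end = 13.62 ms.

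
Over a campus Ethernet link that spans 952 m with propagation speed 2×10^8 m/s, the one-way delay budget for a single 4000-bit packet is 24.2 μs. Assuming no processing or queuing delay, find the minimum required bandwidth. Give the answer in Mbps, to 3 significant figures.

206 Mbps

Propagation delay = 952 / 200000000 = 4.76 μs.
Transmission budget = 24.2 − 4.76 = 19.44 μs.
R ≥ L / t_tx = 4000 bits / 1.944e-05 s = 206 Mbps.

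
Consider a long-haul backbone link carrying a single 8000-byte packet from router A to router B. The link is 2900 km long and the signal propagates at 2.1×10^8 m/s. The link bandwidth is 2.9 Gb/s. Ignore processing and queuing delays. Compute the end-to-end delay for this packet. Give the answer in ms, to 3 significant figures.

L = 8000 × 8 = 64000 bits.
Transmission delay = L/R = 64000 / 2900000000 = 0.022069 ms.
Propagation delay = d/s = 2900000 m / 210000000 m/s = 13.8095 ms.
Total = 13.8 ms.

13.8 ms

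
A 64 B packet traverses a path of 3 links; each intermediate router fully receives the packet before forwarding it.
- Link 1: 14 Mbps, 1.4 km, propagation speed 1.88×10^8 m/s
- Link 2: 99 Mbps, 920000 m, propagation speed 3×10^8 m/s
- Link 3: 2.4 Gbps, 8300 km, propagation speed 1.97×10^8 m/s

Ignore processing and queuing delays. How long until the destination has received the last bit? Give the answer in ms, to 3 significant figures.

L = 64 × 8 = 512 bits.
Transmission delays (L/R per hop): 0.0365714, 0.00517172, 0.000213333 ms; sum = 0.0419565 ms.
Propagation delays (d/s per hop): 0.00744681, 3.06667, 42.132 ms; sum = 45.2061 ms.
End-to-end = 45.2 ms.

45.2 ms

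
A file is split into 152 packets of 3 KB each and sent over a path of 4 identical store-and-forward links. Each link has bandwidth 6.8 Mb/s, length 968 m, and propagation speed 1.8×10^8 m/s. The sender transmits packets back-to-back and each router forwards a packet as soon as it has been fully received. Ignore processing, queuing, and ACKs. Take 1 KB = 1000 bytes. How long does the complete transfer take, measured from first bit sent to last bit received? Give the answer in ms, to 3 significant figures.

Per-hop transmission t_tx = L/R = 24000/6800000 = 3.52941 ms.
Per-hop propagation t_prop = 968/180000000 = 0.00537778 ms.
Pipeline fill: first packet needs 4·t_tx to clear all hops; remaining 151 packets each add one t_tx.
Total = (4+152-1)·t_tx + 4·t_prop = 155·3.52941 + 4·0.00537778 = 547 ms.

547 ms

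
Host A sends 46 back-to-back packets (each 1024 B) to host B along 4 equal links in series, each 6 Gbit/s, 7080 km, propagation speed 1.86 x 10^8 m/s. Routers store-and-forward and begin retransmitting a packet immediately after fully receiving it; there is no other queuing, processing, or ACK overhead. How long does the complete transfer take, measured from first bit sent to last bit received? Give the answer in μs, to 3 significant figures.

152000 μs

Per-hop transmission t_tx = L/R = 8192/6000000000 = 1.36533 μs.
Per-hop propagation t_prop = 7080000/186000000 = 38064.5 μs.
Pipeline fill: first packet needs 4·t_tx to clear all hops; remaining 45 packets each add one t_tx.
Total = (4+46-1)·t_tx + 4·t_prop = 49·1.36533 + 4·38064.5 = 152000 μs.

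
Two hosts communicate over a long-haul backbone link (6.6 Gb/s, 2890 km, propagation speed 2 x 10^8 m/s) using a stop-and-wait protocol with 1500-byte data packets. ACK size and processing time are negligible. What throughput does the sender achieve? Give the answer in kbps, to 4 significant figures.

415.2 kbps

t_tx = L/R = 12000/6600000000 = 1.81818e-06 s.
t_prop = 2890000/200000000 = 0.01445 s; RTT = 0.0289 s.
Cycle = t_tx + RTT = 0.0289018 s.
Throughput = L / cycle = 12000 / 0.0289018 = 415.2 kbps.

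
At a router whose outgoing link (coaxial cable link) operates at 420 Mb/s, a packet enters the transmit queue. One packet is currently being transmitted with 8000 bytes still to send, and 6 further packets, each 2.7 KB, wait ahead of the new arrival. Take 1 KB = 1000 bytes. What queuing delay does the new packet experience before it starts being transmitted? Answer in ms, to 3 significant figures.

0.461 ms

Each queued packet: L/R = 21600/420000000 = 0.0514286 ms.
6 queued → 0.308571 ms.
Plus remaining 64000 bits of current packet: 0.152381 ms.
Queuing delay = 0.461 ms.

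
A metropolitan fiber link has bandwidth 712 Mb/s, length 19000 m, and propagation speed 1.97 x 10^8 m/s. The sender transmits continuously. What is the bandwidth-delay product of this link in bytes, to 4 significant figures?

8584 bytes

Propagation delay = 19000 / 197000000 = 9.64467e-05 s.
BDP = R × t_prop = 712000000 × 9.64467e-05 = 68670.1 bits.
In bytes: 68670.1/8 = 8584 bytes.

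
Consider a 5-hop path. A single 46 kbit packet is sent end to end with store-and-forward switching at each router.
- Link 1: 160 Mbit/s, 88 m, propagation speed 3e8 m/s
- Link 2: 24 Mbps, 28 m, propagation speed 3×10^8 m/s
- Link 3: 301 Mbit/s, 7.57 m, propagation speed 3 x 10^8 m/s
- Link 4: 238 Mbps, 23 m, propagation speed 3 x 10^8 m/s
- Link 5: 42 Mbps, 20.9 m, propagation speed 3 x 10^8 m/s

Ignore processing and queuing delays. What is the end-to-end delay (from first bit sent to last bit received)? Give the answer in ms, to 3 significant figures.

3.65 ms

L = 46000 bits.
Transmission delays (L/R per hop): 0.2875, 1.91667, 0.152824, 0.193277, 1.09524 ms; sum = 3.64551 ms.
Propagation delays (d/s per hop): 0.000293333, 9.33333e-05, 2.52333e-05, 7.66667e-05, 6.96667e-05 ms; sum = 0.000558233 ms.
End-to-end = 3.65 ms.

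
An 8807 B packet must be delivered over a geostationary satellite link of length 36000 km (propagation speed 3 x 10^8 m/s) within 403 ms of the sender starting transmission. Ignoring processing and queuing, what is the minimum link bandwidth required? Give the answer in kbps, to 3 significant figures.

L = 70456 bits.
Propagation delay = 36000000 / 300000000 = 120 ms.
Transmission budget = 403 − 120 = 283 ms.
R ≥ L / t_tx = 70456 bits / 0.283 s = 249 kbps.

249 kbps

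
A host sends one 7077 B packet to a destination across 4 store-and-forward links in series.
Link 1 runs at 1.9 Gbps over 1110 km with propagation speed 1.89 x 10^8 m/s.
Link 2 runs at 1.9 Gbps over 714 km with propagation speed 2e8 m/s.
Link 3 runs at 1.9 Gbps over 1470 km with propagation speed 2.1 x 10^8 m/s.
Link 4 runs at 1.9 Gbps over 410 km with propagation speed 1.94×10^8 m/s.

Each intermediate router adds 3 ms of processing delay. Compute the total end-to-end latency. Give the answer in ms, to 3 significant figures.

L = 7077 × 8 = 56616 bits.
Transmission delay per hop = L/R = 56616/1900000000 = 0.0297979 ms; 4 hops → 0.119192 ms.
Propagation delays (d/s per hop): 5.87302, 3.57, 7, 2.1134 ms; sum = 18.5564 ms.
Processing at 3 router(s): 3 × 3 ms = 9 ms.
End-to-end = 27.7 ms.

27.7 ms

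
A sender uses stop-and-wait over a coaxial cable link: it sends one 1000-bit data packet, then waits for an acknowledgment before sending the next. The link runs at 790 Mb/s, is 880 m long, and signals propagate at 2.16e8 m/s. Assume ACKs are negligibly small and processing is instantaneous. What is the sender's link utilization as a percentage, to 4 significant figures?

t_tx = L/R = 1000/790000000 = 1.26582e-06 s.
t_prop = 880/216000000 = 4.07407e-06 s; RTT = 8.14815e-06 s.
Cycle = t_tx + RTT = 9.41397e-06 s.
Utilization = t_tx / cycle = 1.26582e-06/9.41397e-06 = 13.45 %.

13.45 %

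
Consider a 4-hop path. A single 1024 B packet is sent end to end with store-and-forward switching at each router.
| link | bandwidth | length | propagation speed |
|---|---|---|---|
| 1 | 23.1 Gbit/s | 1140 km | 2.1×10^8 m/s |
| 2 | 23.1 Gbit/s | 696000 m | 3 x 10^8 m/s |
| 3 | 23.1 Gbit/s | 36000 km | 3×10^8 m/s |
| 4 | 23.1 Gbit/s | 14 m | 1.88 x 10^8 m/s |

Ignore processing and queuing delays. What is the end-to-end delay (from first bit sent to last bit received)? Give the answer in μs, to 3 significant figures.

L = 1024 × 8 = 8192 bits.
Transmission delay per hop = L/R = 8192/23100000000 = 0.354632 μs; 4 hops → 1.41853 μs.
Propagation delays (d/s per hop): 5428.57, 2320, 120000, 0.0744681 μs; sum = 127749 μs.
End-to-end = 128000 μs.

128000 μs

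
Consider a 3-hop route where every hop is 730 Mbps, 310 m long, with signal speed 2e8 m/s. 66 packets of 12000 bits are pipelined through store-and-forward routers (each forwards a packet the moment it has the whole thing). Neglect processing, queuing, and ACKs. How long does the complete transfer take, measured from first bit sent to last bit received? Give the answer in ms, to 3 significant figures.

1.12 ms

Per-hop transmission t_tx = L/R = 12000/730000000 = 0.0164384 ms.
Per-hop propagation t_prop = 310/200000000 = 0.00155 ms.
Pipeline fill: first packet needs 3·t_tx to clear all hops; remaining 65 packets each add one t_tx.
Total = (3+66-1)·t_tx + 3·t_prop = 68·0.0164384 + 3·0.00155 = 1.12 ms.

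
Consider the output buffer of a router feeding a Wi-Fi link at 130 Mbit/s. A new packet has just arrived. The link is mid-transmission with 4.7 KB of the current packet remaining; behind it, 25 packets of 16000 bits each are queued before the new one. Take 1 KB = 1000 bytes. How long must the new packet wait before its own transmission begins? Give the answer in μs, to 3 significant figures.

Each queued packet: L/R = 16000/130000000 = 123.077 μs.
25 queued → 3076.92 μs.
Plus remaining 37600 bits of current packet: 289.231 μs.
Queuing delay = 3370 μs.

3370 μs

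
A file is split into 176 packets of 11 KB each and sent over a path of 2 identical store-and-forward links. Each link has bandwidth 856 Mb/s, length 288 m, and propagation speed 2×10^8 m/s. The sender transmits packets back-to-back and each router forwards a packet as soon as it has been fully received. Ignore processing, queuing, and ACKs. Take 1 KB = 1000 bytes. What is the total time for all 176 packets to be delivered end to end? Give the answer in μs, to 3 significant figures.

18200 μs

Per-hop transmission t_tx = L/R = 88000/856000000 = 102.804 μs.
Per-hop propagation t_prop = 288/200000000 = 1.44 μs.
Pipeline fill: first packet needs 2·t_tx to clear all hops; remaining 175 packets each add one t_tx.
Total = (2+176-1)·t_tx + 2·t_prop = 177·102.804 + 2·1.44 = 18200 μs.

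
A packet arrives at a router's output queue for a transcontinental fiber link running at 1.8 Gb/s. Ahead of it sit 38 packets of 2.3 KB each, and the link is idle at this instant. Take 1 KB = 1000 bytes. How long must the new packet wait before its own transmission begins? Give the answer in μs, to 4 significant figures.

Each queued packet: L/R = 18400/1800000000 = 10.2222 μs.
38 queued → 388.444 μs.
Queuing delay = 388.4 μs.

388.4 μs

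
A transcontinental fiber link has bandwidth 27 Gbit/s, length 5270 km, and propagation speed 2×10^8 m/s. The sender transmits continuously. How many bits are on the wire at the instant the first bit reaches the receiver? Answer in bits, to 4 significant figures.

711500000 bits

Propagation delay = 5270000 / 200000000 = 0.02635 s.
BDP = R × t_prop = 27000000000 × 0.02635 = 711450000 bits.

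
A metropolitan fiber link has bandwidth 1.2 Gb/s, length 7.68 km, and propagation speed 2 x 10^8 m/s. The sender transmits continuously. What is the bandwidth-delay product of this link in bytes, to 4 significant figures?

5760 bytes

Propagation delay = 7680 / 200000000 = 3.84e-05 s.
BDP = R × t_prop = 1200000000 × 3.84e-05 = 46080 bits.
In bytes: 46080/8 = 5760 bytes.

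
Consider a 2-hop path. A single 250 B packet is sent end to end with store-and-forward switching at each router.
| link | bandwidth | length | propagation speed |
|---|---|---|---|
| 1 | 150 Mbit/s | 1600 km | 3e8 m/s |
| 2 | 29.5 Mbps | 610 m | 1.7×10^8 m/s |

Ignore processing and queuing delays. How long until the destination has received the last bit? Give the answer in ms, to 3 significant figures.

5.42 ms

L = 250 × 8 = 2000 bits.
Transmission delays (L/R per hop): 0.0133333, 0.0677966 ms; sum = 0.0811299 ms.
Propagation delays (d/s per hop): 5.33333, 0.00358824 ms; sum = 5.33692 ms.
End-to-end = 5.42 ms.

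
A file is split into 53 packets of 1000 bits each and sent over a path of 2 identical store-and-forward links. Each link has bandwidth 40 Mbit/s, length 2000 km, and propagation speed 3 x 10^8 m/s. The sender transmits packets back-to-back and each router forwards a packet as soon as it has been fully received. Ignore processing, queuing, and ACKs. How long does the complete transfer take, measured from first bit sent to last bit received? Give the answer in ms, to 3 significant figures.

14.7 ms

Per-hop transmission t_tx = L/R = 1000/40000000 = 0.025 ms.
Per-hop propagation t_prop = 2000000/300000000 = 6.66667 ms.
Pipeline fill: first packet needs 2·t_tx to clear all hops; remaining 52 packets each add one t_tx.
Total = (2+53-1)·t_tx + 2·t_prop = 54·0.025 + 2·6.66667 = 14.7 ms.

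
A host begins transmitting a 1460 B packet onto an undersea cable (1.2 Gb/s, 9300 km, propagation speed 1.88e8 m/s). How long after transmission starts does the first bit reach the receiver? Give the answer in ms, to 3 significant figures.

49.5 ms

First bit experiences only propagation delay: d/s = 9300000/188000000 = 49.5 ms.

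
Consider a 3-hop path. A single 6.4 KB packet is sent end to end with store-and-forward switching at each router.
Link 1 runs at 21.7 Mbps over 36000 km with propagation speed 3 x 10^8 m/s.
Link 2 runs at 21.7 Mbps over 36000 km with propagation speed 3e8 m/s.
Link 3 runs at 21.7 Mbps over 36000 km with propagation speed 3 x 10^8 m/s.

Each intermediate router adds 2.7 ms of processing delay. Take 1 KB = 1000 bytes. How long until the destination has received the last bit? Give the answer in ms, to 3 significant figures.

L = 51200 bits.
Transmission delay per hop = L/R = 51200/21700000 = 2.35945 ms; 3 hops → 7.07834 ms.
Propagation delays (d/s per hop): 120, 120, 120 ms; sum = 360 ms.
Processing at 2 router(s): 2 × 2.7 ms = 5.4 ms.
End-to-end = 372 ms.

372 ms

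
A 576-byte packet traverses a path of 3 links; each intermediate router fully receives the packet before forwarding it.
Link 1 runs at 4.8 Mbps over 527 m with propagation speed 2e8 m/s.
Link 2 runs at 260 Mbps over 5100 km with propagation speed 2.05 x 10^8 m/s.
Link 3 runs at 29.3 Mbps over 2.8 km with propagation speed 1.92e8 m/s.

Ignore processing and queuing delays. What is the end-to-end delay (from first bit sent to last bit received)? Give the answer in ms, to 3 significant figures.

26.0 ms

L = 576 × 8 = 4608 bits.
Transmission delays (L/R per hop): 0.96, 0.0177231, 0.15727 ms; sum = 1.13499 ms.
Propagation delays (d/s per hop): 0.002635, 24.878, 0.0145833 ms; sum = 24.8953 ms.
End-to-end = 26.0 ms.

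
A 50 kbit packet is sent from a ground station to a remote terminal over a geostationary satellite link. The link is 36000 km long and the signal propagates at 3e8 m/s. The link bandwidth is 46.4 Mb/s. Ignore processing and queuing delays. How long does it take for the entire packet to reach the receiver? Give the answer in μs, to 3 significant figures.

L = 50000 bits.
Transmission delay = L/R = 50000 / 46400000 = 1077.59 μs.
Propagation delay = d/s = 36000000 m / 300000000 m/s = 120000 μs.
Total = 121000 μs.

121000 μs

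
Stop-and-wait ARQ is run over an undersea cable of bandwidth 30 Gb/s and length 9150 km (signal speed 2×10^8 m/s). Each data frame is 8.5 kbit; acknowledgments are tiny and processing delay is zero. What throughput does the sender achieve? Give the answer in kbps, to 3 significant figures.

92.9 kbps

t_tx = L/R = 8500/30000000000 = 2.83333e-07 s.
t_prop = 9150000/200000000 = 0.04575 s; RTT = 0.0915 s.
Cycle = t_tx + RTT = 0.0915003 s.
Throughput = L / cycle = 8500 / 0.0915003 = 92.9 kbps.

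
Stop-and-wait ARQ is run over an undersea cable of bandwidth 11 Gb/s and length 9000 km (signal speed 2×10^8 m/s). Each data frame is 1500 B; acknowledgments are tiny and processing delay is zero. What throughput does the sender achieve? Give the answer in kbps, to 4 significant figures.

133.3 kbps

t_tx = L/R = 12000/11000000000 = 1.09091e-06 s.
t_prop = 9000000/200000000 = 0.045 s; RTT = 0.09 s.
Cycle = t_tx + RTT = 0.0900011 s.
Throughput = L / cycle = 12000 / 0.0900011 = 133.3 kbps.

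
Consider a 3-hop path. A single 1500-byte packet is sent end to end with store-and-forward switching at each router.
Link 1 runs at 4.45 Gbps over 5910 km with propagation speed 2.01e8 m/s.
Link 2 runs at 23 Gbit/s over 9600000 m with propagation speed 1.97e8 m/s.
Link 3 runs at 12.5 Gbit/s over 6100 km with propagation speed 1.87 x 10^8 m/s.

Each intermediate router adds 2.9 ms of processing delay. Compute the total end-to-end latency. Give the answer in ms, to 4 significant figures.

L = 1500 × 8 = 12000 bits.
Transmission delays (L/R per hop): 0.00269663, 0.000521739, 0.00096 ms; sum = 0.00417837 ms.
Propagation delays (d/s per hop): 29.403, 48.731, 32.6203 ms; sum = 110.754 ms.
Processing at 2 router(s): 2 × 2.9 ms = 5.8 ms.
End-to-end = 116.6 ms.

116.6 ms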